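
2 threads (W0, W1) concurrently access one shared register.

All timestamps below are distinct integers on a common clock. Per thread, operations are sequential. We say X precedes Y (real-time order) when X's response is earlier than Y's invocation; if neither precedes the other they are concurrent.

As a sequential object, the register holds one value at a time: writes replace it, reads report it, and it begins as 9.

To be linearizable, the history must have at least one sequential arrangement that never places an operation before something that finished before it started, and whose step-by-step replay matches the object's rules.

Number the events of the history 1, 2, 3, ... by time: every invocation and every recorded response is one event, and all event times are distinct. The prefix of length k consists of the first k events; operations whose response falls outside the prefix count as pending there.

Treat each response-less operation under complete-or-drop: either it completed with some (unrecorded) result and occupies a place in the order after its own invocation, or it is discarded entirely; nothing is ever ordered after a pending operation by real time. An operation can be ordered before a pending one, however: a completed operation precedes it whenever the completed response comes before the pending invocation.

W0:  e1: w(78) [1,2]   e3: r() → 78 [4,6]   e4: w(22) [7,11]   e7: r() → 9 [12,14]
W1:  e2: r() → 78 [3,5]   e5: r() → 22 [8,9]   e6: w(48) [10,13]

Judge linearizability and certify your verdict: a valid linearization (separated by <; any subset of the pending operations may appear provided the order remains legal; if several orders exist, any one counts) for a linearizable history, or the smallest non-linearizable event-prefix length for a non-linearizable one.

not linearizable — minimal violating prefix: 14 events

prefix check: 1..13 passes, 1..14 fails once e7's time-14 response joins
10 orders of the 7 completed register ops respect real time; none is legal
one such order, e1, e2, e3, e4, e5, e6, e7, breaks at step 7 where e7 r() → 9 is illegal
one such order, e1, e2, e3, e4, e5, e7, e6, breaks at step 6 where e7 r() → 9 is illegal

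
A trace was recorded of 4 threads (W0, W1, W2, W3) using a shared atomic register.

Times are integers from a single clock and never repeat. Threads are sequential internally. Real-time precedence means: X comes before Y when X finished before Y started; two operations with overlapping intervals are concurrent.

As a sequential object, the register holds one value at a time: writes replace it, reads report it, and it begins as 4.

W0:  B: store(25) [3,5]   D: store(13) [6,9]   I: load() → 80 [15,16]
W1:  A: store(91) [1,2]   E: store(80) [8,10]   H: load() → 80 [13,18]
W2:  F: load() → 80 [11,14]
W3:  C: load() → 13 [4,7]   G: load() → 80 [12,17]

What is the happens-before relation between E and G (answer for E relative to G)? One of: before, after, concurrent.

before

E spans [8,10], G spans [12,17]
resp(E)=10 < inv(G)=12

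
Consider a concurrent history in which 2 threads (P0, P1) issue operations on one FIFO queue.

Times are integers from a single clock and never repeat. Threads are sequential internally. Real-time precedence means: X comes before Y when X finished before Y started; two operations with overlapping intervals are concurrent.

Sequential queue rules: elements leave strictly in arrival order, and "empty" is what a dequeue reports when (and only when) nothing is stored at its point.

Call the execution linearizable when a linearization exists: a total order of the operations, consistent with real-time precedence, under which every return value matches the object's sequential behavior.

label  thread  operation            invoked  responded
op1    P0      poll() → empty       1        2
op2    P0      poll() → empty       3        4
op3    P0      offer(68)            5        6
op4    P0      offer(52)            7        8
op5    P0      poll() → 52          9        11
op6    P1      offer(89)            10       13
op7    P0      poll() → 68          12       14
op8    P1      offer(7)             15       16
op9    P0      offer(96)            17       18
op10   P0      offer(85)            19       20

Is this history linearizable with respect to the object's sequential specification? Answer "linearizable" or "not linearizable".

not linearizable

through event 10 a valid linearization exists; event 11 (op5 responding at time 11) ends that
exactly one order of the 5 completed ops respects real time; the FIFO queue replay fails
no completion choice of the 1 pending operation (op6) rescues it — every subset was tried
sample order op1, op2, op3, op4, op5 (pending dropped) stalls at step 5 — op5 poll() → 52 has no legal effect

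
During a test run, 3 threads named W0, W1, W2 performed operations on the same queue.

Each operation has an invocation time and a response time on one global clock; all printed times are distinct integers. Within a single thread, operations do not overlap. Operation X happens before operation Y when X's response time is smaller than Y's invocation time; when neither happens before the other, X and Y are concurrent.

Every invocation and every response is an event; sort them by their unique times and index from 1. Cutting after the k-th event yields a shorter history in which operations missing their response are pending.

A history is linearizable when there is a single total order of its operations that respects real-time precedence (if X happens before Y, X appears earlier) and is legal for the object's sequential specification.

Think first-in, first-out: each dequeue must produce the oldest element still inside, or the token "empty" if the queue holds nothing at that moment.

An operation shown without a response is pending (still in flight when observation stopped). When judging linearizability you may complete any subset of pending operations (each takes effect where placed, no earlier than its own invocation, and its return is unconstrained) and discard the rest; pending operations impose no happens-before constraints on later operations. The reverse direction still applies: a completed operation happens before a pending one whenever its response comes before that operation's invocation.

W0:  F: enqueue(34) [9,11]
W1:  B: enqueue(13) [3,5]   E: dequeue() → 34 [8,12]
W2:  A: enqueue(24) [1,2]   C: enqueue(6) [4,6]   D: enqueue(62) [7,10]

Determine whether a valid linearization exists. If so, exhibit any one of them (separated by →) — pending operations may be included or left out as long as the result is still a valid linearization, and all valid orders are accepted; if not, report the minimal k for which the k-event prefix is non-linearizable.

the violation lands at event 12, E's response at time 12: events 1..11 linearize, events 1..12 do not
6 completed operations, 12 real-time-consistent orders — every queue replay fails
sample order A, B, C, D, E, F stalls at step 5 — E dequeue() → 34 has no legal effect
sample order A, B, C, D, F, E stalls at step 6 — E dequeue() → 34 has no legal effect

not linearizable — minimal violating prefix: 12 events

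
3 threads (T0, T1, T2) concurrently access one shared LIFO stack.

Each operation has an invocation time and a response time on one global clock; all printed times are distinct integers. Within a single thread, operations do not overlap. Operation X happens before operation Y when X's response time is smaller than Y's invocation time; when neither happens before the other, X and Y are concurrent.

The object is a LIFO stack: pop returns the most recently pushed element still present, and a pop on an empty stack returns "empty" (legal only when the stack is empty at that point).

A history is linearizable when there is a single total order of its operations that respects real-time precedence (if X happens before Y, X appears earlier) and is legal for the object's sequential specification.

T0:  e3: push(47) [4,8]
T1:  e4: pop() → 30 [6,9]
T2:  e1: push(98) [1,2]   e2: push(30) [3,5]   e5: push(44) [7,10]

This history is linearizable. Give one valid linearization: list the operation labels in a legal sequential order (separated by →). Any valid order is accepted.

e1 → e2 → e4 → e3 → e5

1. e1 push(98), leaving stack <98>
2. e2 push(30), leaving stack <98,30>
3. e4 pop() → 30, leaving stack <98>
4. e3 push(47), leaving stack <98,47>
5. e5 push(44), leaving stack <98,47,44>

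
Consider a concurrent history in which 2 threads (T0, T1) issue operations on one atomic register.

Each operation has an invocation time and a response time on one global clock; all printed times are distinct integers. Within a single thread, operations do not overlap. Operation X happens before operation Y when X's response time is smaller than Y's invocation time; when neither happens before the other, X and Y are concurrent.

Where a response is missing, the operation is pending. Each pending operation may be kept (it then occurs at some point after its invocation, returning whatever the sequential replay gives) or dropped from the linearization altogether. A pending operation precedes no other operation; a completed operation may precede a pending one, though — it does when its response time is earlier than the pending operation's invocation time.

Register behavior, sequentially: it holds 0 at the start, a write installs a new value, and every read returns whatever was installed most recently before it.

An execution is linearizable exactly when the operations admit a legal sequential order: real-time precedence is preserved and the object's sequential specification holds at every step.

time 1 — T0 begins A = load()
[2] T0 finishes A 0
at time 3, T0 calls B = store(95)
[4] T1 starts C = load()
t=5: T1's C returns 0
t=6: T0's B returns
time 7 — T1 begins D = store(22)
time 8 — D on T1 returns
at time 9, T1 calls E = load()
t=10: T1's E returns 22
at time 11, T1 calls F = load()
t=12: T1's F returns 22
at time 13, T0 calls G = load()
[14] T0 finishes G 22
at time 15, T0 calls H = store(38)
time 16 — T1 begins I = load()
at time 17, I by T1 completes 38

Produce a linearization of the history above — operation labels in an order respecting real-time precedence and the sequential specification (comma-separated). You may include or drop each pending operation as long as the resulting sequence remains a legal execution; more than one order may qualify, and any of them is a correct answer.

1. A load() → 0, leaving value 0
2. C load() → 0, leaving value 0
3. B store(95), leaving value 95
4. D store(22), leaving value 22
5. E load() → 22, leaving value 22
6. F load() → 22, leaving value 22
7. G load() → 22, leaving value 22
8. H store(38) (pending, included), leaving value 38
9. I load() → 38, leaving value 38

A, C, B, D, E, F, G, H, I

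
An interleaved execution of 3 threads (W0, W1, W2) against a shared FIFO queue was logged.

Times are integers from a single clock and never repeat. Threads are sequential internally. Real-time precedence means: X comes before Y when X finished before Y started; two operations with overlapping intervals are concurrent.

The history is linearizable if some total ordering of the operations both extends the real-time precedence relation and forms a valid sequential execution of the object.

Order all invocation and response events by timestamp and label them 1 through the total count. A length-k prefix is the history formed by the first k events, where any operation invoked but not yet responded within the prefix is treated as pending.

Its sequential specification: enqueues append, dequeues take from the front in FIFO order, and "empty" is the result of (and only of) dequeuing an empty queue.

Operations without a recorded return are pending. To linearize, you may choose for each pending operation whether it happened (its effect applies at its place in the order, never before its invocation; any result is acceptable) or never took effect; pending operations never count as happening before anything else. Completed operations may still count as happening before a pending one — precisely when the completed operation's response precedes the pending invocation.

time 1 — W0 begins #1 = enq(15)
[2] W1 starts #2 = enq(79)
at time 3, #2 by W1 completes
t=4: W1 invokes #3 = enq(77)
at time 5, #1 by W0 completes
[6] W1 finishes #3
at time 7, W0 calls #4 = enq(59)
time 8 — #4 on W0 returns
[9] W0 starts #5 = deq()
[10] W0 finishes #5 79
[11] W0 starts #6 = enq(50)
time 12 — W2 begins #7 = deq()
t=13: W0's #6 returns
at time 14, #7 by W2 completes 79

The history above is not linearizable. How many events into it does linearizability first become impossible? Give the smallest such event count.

14

a valid linearization of events 1..13 exists, for instance #2, #1, #3, #4, #5, #6:
step 1: #2 enq(79) — queue <79>
step 2: #1 enq(15) — queue <79,15>
step 3: #3 enq(77) — queue <79,15,77>
step 4: #4 enq(59) — queue <79,15,77,59>
step 5: #5 deq() → 79 — queue <15,77,59>
step 6: #6 enq(50) — queue <15,77,59,50>
once event 14 joins (#7's response, time 14), exhaustive search finds no witness
e.g. #1, #2, #3, #4, #5, #6, #7: illegal at step 5, since #5 deq() → 79 cannot apply there
e.g. #1, #2, #3, #4, #5, #7, #6: illegal at step 5, since #5 deq() → 79 cannot apply there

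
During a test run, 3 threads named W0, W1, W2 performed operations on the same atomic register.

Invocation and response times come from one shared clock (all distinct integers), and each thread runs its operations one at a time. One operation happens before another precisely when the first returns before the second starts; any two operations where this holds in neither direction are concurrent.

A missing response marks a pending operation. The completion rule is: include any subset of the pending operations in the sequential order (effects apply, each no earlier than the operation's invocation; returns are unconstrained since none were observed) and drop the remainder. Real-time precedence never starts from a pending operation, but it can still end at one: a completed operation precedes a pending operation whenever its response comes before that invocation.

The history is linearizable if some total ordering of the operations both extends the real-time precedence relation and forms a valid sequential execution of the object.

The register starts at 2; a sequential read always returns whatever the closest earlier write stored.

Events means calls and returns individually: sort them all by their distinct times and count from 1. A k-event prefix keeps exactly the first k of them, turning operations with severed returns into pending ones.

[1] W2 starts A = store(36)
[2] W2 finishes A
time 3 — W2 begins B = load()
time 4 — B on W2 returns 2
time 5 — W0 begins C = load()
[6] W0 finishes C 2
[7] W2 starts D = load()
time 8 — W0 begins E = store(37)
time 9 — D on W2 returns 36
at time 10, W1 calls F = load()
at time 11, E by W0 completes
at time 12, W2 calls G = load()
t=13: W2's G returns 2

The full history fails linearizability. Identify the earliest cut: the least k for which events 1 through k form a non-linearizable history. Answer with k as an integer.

one valid order for events 1..3 is A:
step 1: A store(36) — value 36
event 4 — B's response, time 4 — after it, nothing linearizes
take A, B: step 2 already fails, because B load() → 2 cannot occur there

4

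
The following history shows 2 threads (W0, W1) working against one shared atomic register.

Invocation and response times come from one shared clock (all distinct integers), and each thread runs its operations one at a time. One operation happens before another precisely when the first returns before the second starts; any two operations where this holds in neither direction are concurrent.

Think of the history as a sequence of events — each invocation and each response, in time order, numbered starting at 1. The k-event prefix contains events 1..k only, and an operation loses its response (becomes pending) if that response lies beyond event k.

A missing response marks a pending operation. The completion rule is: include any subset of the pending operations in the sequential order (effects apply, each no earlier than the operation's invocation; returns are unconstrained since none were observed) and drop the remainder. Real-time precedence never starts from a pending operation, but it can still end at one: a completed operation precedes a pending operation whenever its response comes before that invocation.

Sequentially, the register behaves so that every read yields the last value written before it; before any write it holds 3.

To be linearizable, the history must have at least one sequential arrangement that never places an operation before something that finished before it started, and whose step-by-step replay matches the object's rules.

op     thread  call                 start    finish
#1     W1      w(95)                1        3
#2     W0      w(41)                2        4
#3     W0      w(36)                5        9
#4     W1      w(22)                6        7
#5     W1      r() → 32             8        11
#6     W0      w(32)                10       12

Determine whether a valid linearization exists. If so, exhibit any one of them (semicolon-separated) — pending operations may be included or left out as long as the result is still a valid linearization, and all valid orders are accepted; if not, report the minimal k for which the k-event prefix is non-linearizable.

step 1: #1 w(95) — value 95
step 2: #2 w(41) — value 41
step 3: #3 w(36) — value 36
step 4: #4 w(22) — value 22
step 5: #6 w(32) — value 32
step 6: #5 r() → 32 — value 32

linearizable — witness: #1; #2; #3; #4; #6; #5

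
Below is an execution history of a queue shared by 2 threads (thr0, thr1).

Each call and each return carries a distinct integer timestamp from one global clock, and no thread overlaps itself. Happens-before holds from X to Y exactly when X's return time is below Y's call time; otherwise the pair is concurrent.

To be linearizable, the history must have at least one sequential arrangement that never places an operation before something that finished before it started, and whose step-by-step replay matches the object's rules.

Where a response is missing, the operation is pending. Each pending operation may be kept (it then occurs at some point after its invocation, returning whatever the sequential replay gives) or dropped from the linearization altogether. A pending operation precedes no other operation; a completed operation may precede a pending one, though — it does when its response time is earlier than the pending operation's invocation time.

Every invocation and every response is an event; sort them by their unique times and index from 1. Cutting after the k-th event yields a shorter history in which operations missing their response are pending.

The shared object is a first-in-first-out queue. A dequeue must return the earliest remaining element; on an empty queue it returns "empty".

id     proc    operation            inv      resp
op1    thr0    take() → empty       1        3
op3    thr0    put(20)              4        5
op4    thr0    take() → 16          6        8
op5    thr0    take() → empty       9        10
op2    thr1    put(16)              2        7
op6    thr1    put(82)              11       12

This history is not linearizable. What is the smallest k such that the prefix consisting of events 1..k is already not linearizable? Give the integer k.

10

events 1..9 are linearizable, e.g. via op1, op2, op3, op4:
after step 1 (op1 take() → empty): queue <>
after step 2 (op2 put(16)): queue <16>
after step 3 (op3 put(20)): queue <16,20>
after step 4 (op4 take() → 16): queue <20>
at event 10 (op5's time-10 response) nothing linearizes any more
for example op1, op2, op3, op4, op5 fails at step 5: op5 take() → empty is not legal there
for example op1, op3, op2, op4, op5 fails at step 4: op4 take() → 16 is not legal there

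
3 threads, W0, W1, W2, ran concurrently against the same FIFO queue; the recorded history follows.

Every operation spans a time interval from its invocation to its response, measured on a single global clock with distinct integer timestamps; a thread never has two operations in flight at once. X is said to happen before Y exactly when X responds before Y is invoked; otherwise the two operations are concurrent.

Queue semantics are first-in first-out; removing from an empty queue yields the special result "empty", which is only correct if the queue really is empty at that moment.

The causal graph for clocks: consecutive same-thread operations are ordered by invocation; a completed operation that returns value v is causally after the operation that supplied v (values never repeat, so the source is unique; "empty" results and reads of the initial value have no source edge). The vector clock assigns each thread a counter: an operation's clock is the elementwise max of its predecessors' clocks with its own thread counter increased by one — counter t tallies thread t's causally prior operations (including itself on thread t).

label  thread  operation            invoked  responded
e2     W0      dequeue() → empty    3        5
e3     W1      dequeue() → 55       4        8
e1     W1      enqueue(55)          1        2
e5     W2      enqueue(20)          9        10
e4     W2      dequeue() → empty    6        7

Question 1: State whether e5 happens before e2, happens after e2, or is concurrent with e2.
after

e5 spans [9,10], e2 spans [3,5]
resp(e2)=5 < inv(e5)=9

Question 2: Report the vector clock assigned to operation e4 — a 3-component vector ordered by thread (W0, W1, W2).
(0, 0, 1)

e4 (invocation 6): nothing precedes it; W2's component alone gives (0, 0, 1)
e1 (invocation 1): nothing precedes it; W1's component alone gives (0, 1, 0)
e2 (invocation 3): nothing precedes it; W0's component alone gives (1, 0, 0)
e5 (invocation 9): componentwise max over VC(e4)=(0, 0, 1), +1 at W2, giving (0, 0, 2)
e3 (invocation 4): componentwise max over VC(e1)=(0, 1, 0), +1 at W1, giving (0, 2, 0)
target: VC(e4) = (0, 0, 1)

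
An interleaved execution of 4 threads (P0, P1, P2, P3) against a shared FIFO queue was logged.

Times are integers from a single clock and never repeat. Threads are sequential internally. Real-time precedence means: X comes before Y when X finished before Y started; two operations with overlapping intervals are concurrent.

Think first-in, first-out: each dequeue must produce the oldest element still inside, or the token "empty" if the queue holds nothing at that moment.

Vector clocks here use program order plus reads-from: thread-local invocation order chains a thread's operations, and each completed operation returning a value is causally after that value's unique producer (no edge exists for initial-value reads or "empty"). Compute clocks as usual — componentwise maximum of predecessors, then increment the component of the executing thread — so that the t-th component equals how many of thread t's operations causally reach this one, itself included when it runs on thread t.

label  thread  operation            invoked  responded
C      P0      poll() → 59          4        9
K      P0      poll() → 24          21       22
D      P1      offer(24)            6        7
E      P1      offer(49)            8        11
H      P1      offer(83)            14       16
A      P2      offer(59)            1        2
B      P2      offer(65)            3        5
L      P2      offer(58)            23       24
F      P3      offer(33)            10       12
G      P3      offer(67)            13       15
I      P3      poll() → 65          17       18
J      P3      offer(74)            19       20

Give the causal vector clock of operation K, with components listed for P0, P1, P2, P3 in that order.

no predecessors for F (invoked 10): P3 increments from zero → (0, 0, 0, 1)
no predecessors for A (invoked 1): P2 increments from zero → (0, 0, 1, 0)
no predecessors for D (invoked 6): P1 increments from zero → (0, 1, 0, 0)
G (invocation 13): componentwise max over VC(F)=(0, 0, 0, 1), +1 at P3, giving (0, 0, 0, 2)
B (invocation 3): componentwise max over VC(A)=(0, 0, 1, 0), +1 at P2, giving (0, 0, 2, 0)
E (invocation 8): componentwise max over VC(D)=(0, 1, 0, 0), +1 at P1, giving (0, 2, 0, 0)
C (invocation 4): componentwise max over VC(A)=(0, 0, 1, 0), +1 at P0, giving (1, 0, 1, 0)
L (invocation 23): componentwise max over VC(B)=(0, 0, 2, 0), +1 at P2, giving (0, 0, 3, 0)
H (invocation 14): componentwise max over VC(E)=(0, 2, 0, 0), +1 at P1, giving (0, 3, 0, 0)
K (invocation 21): componentwise max over VC(C)=(1, 0, 1, 0), VC(D)=(0, 1, 0, 0), +1 at P0, giving (2, 1, 1, 0)
I (invocation 17): componentwise max over VC(B)=(0, 0, 2, 0), VC(G)=(0, 0, 0, 2), +1 at P3, giving (0, 0, 2, 3)
J (invocation 19): componentwise max over VC(I)=(0, 0, 2, 3), +1 at P3, giving (0, 0, 2, 4)
target: VC(K) = (2, 1, 1, 0)

(2, 1, 1, 0)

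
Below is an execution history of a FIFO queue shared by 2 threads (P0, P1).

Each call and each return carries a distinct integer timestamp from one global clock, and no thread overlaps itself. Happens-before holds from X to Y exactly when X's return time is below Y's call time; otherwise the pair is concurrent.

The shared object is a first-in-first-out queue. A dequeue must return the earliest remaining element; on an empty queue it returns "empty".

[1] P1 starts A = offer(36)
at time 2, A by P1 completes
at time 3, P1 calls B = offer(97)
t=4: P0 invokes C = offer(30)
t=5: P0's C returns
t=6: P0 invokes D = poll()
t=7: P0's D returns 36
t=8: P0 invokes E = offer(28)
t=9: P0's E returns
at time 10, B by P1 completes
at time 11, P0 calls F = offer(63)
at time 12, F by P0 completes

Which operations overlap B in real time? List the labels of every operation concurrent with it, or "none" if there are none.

B spans [3,10]: anything still running between times 3 and 10 counts as concurrent
A [1,2]: before
C [4,5]: concurrent
D [6,7]: concurrent
E [8,9]: concurrent
F [11,12]: after

C, D, E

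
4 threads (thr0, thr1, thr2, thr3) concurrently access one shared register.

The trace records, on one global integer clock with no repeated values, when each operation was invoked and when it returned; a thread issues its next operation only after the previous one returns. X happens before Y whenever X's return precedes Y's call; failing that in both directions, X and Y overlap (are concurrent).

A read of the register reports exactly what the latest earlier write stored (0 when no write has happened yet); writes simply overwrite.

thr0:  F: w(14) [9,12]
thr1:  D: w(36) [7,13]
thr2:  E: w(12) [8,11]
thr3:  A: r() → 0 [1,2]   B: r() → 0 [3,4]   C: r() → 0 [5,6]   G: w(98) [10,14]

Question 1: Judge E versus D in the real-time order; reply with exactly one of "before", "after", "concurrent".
E spans [8,11], D spans [7,13]
the intervals overlap in both directions

concurrent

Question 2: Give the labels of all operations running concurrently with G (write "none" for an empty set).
G spans [10,14]; an op avoiding the whole window 10..14 is ordered, any other is concurrent
A [1,2]: before
B [3,4]: before
C [5,6]: before
D [7,13]: concurrent
E [8,11]: concurrent
F [9,12]: concurrent

D, E, F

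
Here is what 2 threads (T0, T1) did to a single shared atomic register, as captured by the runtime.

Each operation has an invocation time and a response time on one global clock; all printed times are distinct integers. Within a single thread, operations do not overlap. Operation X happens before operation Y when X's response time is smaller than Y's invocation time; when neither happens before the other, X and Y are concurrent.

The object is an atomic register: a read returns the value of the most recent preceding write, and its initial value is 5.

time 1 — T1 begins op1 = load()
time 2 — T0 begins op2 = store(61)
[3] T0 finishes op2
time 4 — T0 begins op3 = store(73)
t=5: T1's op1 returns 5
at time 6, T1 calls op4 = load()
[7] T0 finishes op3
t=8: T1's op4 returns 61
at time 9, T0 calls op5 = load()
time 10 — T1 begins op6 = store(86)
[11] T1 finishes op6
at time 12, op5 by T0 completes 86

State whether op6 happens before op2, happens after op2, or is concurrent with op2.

op6 spans [10,11], op2 spans [2,3]
resp(op2)=3 < inv(op6)=10

after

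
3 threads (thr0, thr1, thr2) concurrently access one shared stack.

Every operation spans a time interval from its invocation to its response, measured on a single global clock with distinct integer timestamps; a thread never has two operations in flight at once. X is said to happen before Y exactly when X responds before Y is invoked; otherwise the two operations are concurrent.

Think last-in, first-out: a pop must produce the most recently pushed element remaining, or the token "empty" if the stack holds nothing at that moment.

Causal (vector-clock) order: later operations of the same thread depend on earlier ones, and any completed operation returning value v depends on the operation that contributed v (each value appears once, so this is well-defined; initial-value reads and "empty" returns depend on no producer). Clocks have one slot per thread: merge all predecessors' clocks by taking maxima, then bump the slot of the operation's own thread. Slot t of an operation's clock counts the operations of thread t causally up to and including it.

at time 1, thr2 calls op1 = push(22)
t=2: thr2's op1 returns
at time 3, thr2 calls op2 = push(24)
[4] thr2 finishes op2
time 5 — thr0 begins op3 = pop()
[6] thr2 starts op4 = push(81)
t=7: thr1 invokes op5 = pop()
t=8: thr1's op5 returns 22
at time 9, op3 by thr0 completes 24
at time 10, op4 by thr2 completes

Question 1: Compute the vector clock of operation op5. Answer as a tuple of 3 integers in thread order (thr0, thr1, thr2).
Answer: (0, 1, 1)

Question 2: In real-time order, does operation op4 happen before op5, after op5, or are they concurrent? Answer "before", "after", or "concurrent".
Answer: concurrent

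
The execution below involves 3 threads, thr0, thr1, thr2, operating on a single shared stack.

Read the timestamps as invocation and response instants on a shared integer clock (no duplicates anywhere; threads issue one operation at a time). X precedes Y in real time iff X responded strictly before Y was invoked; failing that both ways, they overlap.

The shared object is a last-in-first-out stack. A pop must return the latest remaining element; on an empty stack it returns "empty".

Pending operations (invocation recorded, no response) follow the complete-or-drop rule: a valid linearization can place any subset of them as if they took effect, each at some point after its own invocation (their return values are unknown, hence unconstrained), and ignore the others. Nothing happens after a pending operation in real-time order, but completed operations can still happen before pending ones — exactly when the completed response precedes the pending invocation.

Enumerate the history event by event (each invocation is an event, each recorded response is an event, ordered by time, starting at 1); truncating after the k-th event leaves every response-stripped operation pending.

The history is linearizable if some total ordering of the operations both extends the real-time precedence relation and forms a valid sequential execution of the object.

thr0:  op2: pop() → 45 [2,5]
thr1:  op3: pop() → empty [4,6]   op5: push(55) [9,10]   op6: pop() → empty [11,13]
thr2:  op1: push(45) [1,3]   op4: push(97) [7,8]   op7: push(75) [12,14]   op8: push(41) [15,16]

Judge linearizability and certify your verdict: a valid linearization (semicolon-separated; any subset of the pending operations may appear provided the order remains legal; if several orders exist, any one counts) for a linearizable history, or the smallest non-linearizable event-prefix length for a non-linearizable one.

already the first 13 events (up to op6's response at time 13) admit no linearization; the first 12 still do
no legal order exists: 3 real-time-consistent candidates over 6 completed stack operations, all rejected
no completion choice of the 1 pending operation (op7) rescues it — every subset was tried
for example op1, op2, op3, op4, op5, op6 (pending dropped) fails at step 6: op6 pop() → empty is not legal there
for example op1, op3, op2, op4, op5, op6 (pending dropped) fails at step 2: op3 pop() → empty is not legal there

not linearizable — minimal violating prefix: 13 events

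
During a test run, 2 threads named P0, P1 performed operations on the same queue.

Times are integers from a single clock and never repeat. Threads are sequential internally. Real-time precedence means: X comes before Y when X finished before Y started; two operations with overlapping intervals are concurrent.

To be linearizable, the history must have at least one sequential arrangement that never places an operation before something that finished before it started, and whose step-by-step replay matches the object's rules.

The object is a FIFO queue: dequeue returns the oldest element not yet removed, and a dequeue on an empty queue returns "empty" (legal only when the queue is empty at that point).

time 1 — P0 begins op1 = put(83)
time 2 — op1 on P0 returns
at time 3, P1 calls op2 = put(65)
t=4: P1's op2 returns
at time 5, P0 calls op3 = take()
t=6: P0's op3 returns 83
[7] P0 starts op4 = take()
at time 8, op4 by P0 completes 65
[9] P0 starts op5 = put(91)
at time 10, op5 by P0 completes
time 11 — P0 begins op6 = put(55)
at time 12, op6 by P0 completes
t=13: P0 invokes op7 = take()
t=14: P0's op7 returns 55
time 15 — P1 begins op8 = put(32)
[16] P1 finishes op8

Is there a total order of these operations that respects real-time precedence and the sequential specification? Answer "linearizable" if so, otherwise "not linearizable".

not linearizable

prefix check: 1..13 passes, 1..14 fails once op7's time-14 response joins
the completed operations (7 total) allow one real-time order; the queue replay rejects it
e.g. op1, op2, op3, op4, op5, op6, op7: illegal at step 7, since op7 take() → 55 cannot apply there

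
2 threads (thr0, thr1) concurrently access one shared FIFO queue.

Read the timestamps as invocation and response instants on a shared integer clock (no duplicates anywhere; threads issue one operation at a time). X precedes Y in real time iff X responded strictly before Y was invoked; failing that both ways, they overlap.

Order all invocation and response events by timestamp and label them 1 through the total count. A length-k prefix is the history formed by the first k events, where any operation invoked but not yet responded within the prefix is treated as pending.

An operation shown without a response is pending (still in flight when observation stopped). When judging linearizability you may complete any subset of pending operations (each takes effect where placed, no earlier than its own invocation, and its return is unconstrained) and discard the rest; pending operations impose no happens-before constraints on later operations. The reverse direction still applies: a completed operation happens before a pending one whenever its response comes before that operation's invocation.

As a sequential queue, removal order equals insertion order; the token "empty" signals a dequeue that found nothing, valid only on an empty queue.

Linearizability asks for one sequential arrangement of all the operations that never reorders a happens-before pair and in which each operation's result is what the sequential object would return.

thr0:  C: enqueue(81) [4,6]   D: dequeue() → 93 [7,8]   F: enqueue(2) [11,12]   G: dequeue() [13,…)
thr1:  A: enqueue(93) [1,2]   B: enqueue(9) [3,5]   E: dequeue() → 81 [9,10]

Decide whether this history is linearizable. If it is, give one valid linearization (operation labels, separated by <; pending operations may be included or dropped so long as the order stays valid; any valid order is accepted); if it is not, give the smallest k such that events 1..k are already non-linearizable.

linearizable — witness: A < C < B < D < E < F

after step 1 (A enqueue(93)): queue <93>
after step 2 (C enqueue(81)): queue <93,81>
after step 3 (B enqueue(9)): queue <93,81,9>
after step 4 (D dequeue() → 93): queue <81,9>
after step 5 (E dequeue() → 81): queue <9>
after step 6 (F enqueue(2)): queue <9,2>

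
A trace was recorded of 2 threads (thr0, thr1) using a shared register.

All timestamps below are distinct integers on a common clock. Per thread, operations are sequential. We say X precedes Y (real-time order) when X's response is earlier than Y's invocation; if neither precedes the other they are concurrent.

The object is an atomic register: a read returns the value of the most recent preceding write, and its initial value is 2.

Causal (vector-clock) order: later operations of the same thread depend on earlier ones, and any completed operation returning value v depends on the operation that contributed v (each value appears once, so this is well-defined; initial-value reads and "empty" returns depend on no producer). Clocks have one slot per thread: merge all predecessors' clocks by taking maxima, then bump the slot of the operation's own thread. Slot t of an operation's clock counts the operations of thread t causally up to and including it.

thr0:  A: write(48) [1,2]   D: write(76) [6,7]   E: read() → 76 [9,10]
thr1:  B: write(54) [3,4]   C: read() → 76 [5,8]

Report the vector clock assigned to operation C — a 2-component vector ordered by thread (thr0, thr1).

(2, 2)

B, invoked 3, has no incoming edges; only thr1's bump applies → (0, 1)
A, invoked 1, has no incoming edges; only thr0's bump applies → (1, 0)
D (invocation 6): componentwise max over VC(A)=(1, 0), +1 at thr0, giving (2, 0)
E (invocation 9): componentwise max over VC(D)=(2, 0), +1 at thr0, giving (3, 0)
C (invocation 5): componentwise max over VC(B)=(0, 1), VC(D)=(2, 0), +1 at thr1, giving (2, 2)
target: VC(C) = (2, 2)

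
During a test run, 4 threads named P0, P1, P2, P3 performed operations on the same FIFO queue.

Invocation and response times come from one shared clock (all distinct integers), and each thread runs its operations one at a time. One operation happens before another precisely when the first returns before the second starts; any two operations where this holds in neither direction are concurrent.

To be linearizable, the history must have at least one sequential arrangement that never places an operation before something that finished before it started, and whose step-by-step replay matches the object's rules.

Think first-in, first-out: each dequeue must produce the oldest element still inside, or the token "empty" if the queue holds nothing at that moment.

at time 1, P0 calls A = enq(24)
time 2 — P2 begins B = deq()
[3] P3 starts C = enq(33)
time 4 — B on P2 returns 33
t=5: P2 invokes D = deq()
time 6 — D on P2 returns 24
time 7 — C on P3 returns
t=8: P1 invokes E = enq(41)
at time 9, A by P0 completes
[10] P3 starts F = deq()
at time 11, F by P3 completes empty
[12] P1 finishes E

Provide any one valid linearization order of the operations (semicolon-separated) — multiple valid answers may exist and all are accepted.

C; A; B; D; F; E

1. C enq(33), leaving queue <33>
2. A enq(24), leaving queue <33,24>
3. B deq() → 33, leaving queue <24>
4. D deq() → 24, leaving queue <>
5. F deq() → empty, leaving queue <>
6. E enq(41), leaving queue <41>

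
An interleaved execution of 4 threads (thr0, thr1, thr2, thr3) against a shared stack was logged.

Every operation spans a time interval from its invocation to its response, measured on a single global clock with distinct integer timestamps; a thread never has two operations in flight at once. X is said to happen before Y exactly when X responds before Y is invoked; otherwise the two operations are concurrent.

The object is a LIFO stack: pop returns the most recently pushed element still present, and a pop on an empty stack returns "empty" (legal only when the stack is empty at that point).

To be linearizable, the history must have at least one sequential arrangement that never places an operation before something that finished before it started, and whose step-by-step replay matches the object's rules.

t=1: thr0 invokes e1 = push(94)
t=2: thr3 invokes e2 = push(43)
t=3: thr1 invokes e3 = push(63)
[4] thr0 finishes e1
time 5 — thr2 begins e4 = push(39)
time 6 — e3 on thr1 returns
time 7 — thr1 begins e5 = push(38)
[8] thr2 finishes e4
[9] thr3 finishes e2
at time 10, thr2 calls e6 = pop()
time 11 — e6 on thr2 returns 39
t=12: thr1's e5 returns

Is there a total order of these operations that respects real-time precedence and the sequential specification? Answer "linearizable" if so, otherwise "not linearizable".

one valid linearization: e1, e2, e3, e4, e6, e5
1. e1 push(94), leaving stack <94>
2. e2 push(43), leaving stack <94,43>
3. e3 push(63), leaving stack <94,43,63>
4. e4 push(39), leaving stack <94,43,63,39>
5. e6 pop() → 39, leaving stack <94,43,63>
6. e5 push(38), leaving stack <94,43,63,38>

linearizable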